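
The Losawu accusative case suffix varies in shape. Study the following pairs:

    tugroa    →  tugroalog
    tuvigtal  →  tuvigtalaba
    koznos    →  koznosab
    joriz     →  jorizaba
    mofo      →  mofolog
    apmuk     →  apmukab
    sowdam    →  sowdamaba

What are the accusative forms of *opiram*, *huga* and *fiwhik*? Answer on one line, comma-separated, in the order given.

opiramaba, hugalog, fiwhikab

The alternation tracks the final sound of the stem — -ab when the stem ends in a voiceless consonant (*koznos*, *apmuk*); -aba when the stem ends in a voiced consonant (*tuvigtal*, *joriz*, *sowdam*); -log when the stem ends in a vowel (*tugroa*, *mofo*).
Since the final sound of *opiram* is /m/ (a voiced consonant), it takes -aba, giving *opiramaba*.
Since the final sound of *huga* is /a/ (a vowel), it takes -log, giving *hugalog*.
*fiwhik* — final sound /k/ (a voiceless consonant) → -ab → *fiwhikab*.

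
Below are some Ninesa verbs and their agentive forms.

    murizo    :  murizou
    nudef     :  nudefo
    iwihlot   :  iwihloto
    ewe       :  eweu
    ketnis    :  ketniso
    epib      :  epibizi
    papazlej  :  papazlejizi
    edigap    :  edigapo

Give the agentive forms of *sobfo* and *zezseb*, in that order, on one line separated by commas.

Looking at the final sound of each stem: -o when the stem ends in a voiceless consonant (*nudef*, *iwihlot*, *ketnis*, *edigap*); -izi when the stem ends in a voiced consonant (*epib*, *papazlej*); -u when the stem ends in a vowel (*murizo*, *ewe*).
*sobfo* — final sound /o/ (a vowel) → -u → *sobfou*.
*zezseb*: final sound = /b/, a voiced consonant → -izi → *zezsebizi*.

sobfou, zezsebizi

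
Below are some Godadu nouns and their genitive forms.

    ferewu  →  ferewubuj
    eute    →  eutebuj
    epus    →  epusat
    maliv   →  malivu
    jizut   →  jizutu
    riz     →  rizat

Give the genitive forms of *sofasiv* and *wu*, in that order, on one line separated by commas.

sofasivu, wubuj

The suffix is conditioned by the final sound: -at when the stem ends in a sibilant (*epus*, *riz*); -u when the stem ends in a non-sibilant consonant (*maliv*, *jizut*); -buj when the stem ends in a vowel (*ferewu*, *eute*).
*sofasiv*: final sound = /v/, a non-sibilant consonant → -u → *sofasivu*.
The final sound of *wu* is /u/, which is a vowel, so the suffix is -buj, giving *wubuj*.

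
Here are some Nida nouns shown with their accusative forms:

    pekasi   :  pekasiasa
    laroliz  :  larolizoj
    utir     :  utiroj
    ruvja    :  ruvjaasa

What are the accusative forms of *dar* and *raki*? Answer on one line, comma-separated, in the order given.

daroj, rakiasa

The alternation tracks the final sound of the stem — -oj when the stem ends in a consonant (*laroliz*, *utir*); -asa when the stem ends in a vowel (*pekasi*, *ruvja*).
Since the final sound of *dar* is /r/ (a consonant), it takes -oj, giving *daroj*.
*raki*: final sound = /i/, a vowel → -asa → *rakiasa*.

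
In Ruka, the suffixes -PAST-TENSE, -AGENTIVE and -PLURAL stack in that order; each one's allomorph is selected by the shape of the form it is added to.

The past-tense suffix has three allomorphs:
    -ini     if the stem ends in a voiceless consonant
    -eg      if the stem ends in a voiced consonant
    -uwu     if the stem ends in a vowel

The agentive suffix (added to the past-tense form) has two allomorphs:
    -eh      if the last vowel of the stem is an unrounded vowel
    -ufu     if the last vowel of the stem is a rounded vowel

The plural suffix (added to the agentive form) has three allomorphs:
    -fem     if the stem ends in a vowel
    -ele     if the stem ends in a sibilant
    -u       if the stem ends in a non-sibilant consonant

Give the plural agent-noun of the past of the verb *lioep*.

*lioep* — final sound /p/ (a voiceless consonant) → -ini → *lioepini*.
Since the last vowel of the past-tense form *lioepini* is /i/ (an unrounded vowel), it takes -eh, giving *lioepinieh*.
The final sound of the agentive form *lioepinieh* is /h/, which is a non-sibilant consonant, so the plural suffix is -u, giving *lioepiniehu*.

lioepiniehu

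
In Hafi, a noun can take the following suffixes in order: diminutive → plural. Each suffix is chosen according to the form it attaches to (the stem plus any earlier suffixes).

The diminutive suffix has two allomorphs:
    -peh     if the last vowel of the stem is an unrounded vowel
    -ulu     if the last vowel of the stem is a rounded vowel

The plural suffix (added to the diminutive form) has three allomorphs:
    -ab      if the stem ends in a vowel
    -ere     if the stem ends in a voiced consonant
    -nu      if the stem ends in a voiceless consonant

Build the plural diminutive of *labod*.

laboduluab

The last vowel of *labod* is /o/, which is a rounded vowel, so the diminutive suffix is -ulu, giving *labodulu*.
The diminutive form *labodulu*: final sound = /u/, a vowel → -ab → *laboduluab*.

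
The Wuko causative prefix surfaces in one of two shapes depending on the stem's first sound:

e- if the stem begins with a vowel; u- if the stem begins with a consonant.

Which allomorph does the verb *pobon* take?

u-

*pobon* — first sound /p/ (a consonant) → u-.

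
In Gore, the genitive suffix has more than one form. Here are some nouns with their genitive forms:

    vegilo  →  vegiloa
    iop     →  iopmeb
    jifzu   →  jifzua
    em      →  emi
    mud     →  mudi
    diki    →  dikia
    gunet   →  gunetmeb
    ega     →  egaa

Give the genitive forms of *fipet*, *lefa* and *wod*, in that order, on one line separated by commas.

fipetmeb, lefaa, wodi

Looking at the final sound of each stem: -meb when the stem ends in a voiceless consonant (*iop*, *gunet*); -i when the stem ends in a voiced consonant (*em*, *mud*); -a when the stem ends in a vowel (*vegilo*, *jifzu*, *diki*, *ega*).
The final sound of *fipet* is /t/, which is a voiceless consonant, so the suffix is -meb, giving *fipetmeb*.
The final sound of *lefa* is /a/, which is a vowel, so the suffix is -a, giving *lefaa*.
*wod*: final sound = /d/, a voiced consonant → -i → *wodi*.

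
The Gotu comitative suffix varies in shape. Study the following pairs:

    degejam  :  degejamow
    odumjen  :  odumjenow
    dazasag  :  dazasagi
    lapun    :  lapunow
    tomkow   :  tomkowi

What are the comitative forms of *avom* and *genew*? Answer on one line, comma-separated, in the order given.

avomow, genewi

The pattern is nasality of the final consonant: -ow when the stem ends in a nasal (*degejam*, *odumjen*, *lapun*); -i when the stem ends in a non-nasal consonant (*dazasag*, *tomkow*).
*avom*: final consonant = /m/, a nasal → -ow → *avomow*.
*genew* — final consonant /w/ (non-nasal) → -i → *genewi*.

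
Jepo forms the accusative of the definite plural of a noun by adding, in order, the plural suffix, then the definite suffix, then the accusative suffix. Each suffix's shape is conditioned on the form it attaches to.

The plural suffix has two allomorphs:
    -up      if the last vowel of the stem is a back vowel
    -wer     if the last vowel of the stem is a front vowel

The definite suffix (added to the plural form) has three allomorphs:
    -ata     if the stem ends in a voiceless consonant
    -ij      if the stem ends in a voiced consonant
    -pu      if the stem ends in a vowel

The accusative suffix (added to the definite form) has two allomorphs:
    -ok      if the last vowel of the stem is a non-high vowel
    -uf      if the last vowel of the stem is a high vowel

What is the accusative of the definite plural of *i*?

*i*: last vowel = /i/, a front vowel → -wer → *iwer*.
Since the final sound of the plural form *iwer* is /r/ (a voiced consonant), it takes -ij, giving *iwerij*.
The definite form *iwerij* — last vowel /i/ (a high vowel) → -uf → *iwerijuf*.

iwerijuf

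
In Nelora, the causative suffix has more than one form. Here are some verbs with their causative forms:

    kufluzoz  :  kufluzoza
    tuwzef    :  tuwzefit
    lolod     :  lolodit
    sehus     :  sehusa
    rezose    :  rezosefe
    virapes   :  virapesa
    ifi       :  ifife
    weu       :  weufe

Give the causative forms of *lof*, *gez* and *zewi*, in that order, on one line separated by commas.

lofit, geza, zewife

The pattern is sibilance of the final sound: -a when the stem ends in a sibilant (*kufluzoz*, *sehus*, *virapes*); -it when the stem ends in a non-sibilant consonant (*tuwzef*, *lolod*); -fe when the stem ends in a vowel (*rezose*, *ifi*, *weu*).
Since the final sound of *lof* is /f/ (a non-sibilant consonant), it takes -it, giving *lofit*.
*gez* — final sound /z/ (a sibilant) → -a → *geza*.
The final sound of *zewi* is /i/, which is a vowel, so the suffix is -fe, giving *zewife*.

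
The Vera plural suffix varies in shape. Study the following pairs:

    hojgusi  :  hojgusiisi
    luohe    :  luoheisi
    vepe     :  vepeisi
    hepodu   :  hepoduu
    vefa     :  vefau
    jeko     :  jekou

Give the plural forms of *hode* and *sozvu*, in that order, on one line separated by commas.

The suffix is conditioned by the last vowel: -isi when the last vowel of the stem is a front vowel (*hojgusi*, *luohe*, *vepe*); -u when the last vowel of the stem is a back vowel (*hepodu*, *vefa*, *jeko*).
The last vowel of *hode* is /e/, which is a front vowel, so the suffix is -isi, giving *hodeisi*.
*sozvu* — last vowel /u/ (a back vowel) → -u → *sozvuu*.

hodeisi, sozvuu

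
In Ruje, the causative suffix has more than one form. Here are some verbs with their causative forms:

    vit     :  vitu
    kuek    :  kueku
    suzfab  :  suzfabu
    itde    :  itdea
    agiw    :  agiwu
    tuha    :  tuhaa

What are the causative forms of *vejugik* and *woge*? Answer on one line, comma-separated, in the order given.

The pattern is consonant vs. vowel: -u when the stem ends in a consonant (*vit*, *kuek*, *suzfab*, *agiw*); -a when the stem ends in a vowel (*itde*, *tuha*).
*vejugik*: final sound = /k/, a consonant → -u → *vejugiku*.
The final sound of *woge* is /e/, which is a vowel, so the suffix is -a, giving *wogea*.

vejugiku, wogea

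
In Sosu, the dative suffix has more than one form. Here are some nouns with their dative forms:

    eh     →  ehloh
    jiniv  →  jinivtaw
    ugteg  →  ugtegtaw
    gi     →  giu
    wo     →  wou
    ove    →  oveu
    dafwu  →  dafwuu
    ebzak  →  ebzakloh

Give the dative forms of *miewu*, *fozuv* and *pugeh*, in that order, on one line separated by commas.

The pattern is voicing of the final sound: -loh when the stem ends in a voiceless consonant (*eh*, *ebzak*); -taw when the stem ends in a voiced consonant (*jiniv*, *ugteg*); -u when the stem ends in a vowel (*gi*, *wo*, *ove*, *dafwu*).
The final sound of *miewu* is /u/, which is a vowel, so the suffix is -u, giving *miewuu*.
The final sound of *fozuv* is /v/, which is a voiced consonant, so the suffix is -taw, giving *fozuvtaw*.
*pugeh*: final sound = /h/, a voiceless consonant → -loh → *pugehloh*.

miewuu, fozuvtaw, pugehloh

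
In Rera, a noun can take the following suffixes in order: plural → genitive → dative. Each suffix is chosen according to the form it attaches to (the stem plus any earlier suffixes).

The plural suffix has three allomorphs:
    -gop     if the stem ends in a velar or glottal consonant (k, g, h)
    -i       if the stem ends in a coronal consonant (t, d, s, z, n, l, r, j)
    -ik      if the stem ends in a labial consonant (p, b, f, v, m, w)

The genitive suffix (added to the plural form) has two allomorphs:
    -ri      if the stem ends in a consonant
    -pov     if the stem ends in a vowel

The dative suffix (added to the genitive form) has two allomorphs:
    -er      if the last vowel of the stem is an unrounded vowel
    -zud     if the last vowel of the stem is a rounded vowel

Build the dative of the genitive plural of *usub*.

usubikrier

Since the final consonant of *usub* is /b/ (labial), it takes -ik, giving *usubik*.
The final sound of the plural form *usubik* is /k/, which is a consonant, so the genitive suffix is -ri, giving *usubikri*.
Since the last vowel of the genitive form *usubikri* is /i/ (an unrounded vowel), it takes -er, giving *usubikrier*.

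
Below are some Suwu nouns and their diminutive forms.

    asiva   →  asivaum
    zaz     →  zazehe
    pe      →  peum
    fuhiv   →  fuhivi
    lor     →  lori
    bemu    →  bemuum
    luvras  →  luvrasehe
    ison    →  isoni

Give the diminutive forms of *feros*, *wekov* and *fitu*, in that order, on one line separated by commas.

The alternation tracks the final sound of the stem — -ehe when the stem ends in a sibilant (*zaz*, *luvras*); -i when the stem ends in a non-sibilant consonant (*fuhiv*, *lor*, *ison*); -um when the stem ends in a vowel (*asiva*, *pe*, *bemu*).
*feros*: final sound = /s/, a sibilant → -ehe → *ferosehe*.
*wekov*: final sound = /v/, a non-sibilant consonant → -i → *wekovi*.
The final sound of *fitu* is /u/, which is a vowel, so the suffix is -um, giving *fituum*.

ferosehe, wekovi, fituum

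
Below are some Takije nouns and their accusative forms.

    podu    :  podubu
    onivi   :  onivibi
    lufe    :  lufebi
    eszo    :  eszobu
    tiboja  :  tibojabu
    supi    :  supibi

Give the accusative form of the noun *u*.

ubu

The pattern is front/back vowel harmony: -bi when the last vowel of the stem is a front vowel (*onivi*, *lufe*, *supi*); -bu when the last vowel of the stem is a back vowel (*podu*, *eszo*, *tiboja*).
*u*: last vowel = /u/, a back vowel → -bu → *ubu*.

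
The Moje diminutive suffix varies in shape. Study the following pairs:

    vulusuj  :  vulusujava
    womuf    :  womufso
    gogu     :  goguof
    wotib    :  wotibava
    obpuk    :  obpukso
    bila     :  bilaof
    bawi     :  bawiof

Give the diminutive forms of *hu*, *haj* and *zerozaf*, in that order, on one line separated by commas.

Looking at the final sound of each stem: -so when the stem ends in a voiceless consonant (*womuf*, *obpuk*); -ava when the stem ends in a voiced consonant (*vulusuj*, *wotib*); -of when the stem ends in a vowel (*gogu*, *bila*, *bawi*).
Since the final sound of *hu* is /u/ (a vowel), it takes -of, giving *huof*.
Since the final sound of *haj* is /j/ (a voiced consonant), it takes -ava, giving *hajava*.
The final sound of *zerozaf* is /f/, which is a voiceless consonant, so the suffix is -so, giving *zerozafso*.

huof, hajava, zerozafso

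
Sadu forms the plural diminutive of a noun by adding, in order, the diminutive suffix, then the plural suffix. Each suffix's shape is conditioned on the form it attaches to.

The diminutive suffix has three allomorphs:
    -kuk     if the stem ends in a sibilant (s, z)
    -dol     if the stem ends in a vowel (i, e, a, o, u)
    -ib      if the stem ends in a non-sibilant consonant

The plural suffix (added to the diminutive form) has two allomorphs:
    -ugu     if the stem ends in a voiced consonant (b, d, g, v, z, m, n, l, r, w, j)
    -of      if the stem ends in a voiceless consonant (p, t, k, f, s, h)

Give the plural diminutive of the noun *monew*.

monewibugu

The final sound of *monew* is /w/, which is a non-sibilant consonant, so the diminutive suffix is -ib, giving *monewib*.
The diminutive form *monewib* — final consonant /b/ (voiced) → -ugu → *monewibugu*.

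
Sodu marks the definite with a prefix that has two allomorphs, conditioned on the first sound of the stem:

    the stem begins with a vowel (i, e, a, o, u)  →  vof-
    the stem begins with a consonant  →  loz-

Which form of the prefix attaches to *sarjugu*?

*sarjugu* — first sound /s/ (a consonant) → loz-.

loz-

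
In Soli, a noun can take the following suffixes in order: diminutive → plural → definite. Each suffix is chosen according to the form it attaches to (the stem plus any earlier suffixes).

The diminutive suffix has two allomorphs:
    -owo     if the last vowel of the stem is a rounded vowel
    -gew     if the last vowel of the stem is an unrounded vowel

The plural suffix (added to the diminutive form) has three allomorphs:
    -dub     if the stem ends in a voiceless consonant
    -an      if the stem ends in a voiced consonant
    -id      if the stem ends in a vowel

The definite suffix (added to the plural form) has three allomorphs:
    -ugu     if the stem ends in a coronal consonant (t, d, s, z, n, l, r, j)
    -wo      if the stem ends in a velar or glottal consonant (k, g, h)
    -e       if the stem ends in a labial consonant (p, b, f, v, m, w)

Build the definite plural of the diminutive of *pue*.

The last vowel of *pue* is /e/, which is an unrounded vowel, so the diminutive suffix is -gew, giving *puegew*.
The final sound of the diminutive form *puegew* is /w/, which is a voiced consonant, so the plural suffix is -an, giving *puegewan*.
The final consonant of the plural form *puegewan* is /n/, which is coronal, so the definite suffix is -ugu, giving *puegewanugu*.

puegewanugu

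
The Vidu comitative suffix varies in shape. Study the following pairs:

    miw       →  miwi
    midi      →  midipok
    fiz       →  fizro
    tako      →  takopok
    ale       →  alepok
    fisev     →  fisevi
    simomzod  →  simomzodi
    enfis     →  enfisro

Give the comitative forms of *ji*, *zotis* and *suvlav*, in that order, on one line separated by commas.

The pattern is sibilance of the final sound: -ro when the stem ends in a sibilant (*fiz*, *enfis*); -i when the stem ends in a non-sibilant consonant (*miw*, *fisev*, *simomzod*); -pok when the stem ends in a vowel (*midi*, *tako*, *ale*).
*ji* — final sound /i/ (a vowel) → -pok → *jipok*.
*zotis* — final sound /s/ (a sibilant) → -ro → *zotisro*.
The final sound of *suvlav* is /v/, which is a non-sibilant consonant, so the suffix is -i, giving *suvlavi*.

jipok, zotisro, suvlavi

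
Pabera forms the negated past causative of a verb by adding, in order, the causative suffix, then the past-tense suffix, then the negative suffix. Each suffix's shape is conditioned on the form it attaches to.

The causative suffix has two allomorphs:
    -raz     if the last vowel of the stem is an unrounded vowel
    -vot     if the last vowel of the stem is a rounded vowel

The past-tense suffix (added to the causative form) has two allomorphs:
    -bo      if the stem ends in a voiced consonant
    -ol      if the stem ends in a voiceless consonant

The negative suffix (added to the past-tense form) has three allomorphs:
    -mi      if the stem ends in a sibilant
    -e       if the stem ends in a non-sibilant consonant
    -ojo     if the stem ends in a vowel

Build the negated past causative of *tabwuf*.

tabwufvotole

The last vowel of *tabwuf* is /u/, which is a rounded vowel, so the causative suffix is -vot, giving *tabwufvot*.
Since the final consonant of the causative form *tabwufvot* is /t/ (voiceless), it takes -ol, giving *tabwufvotol*.
Since the final sound of the past-tense form *tabwufvotol* is /l/ (a non-sibilant consonant), it takes -e, giving *tabwufvotole*.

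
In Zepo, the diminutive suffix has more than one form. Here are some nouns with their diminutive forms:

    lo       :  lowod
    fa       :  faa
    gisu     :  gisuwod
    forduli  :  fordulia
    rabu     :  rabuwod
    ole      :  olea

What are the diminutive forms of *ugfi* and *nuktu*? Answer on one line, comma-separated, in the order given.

The alternation tracks the last vowel of the stem — -wod when the last vowel of the stem is a rounded vowel (*lo*, *gisu*, *rabu*); -a when the last vowel of the stem is an unrounded vowel (*fa*, *forduli*, *ole*).
The last vowel of *ugfi* is /i/, which is an unrounded vowel, so the suffix is -a, giving *ugfia*.
*nuktu*: last vowel = /u/, a rounded vowel → -wod → *nuktuwod*.

ugfia, nuktuwod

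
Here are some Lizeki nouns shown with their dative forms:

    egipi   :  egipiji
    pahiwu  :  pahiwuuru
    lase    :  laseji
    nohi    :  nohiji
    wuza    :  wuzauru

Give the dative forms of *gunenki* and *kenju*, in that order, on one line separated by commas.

Looking at the last vowel of each stem: -ji when the last vowel of the stem is a front vowel (*egipi*, *lase*, *nohi*); -uru when the last vowel of the stem is a back vowel (*pahiwu*, *wuza*).
*gunenki* — last vowel /i/ (a front vowel) → -ji → *gunenkiji*.
The last vowel of *kenju* is /u/, which is a back vowel, so the suffix is -uru, giving *kenjuuru*.

gunenkiji, kenjuuru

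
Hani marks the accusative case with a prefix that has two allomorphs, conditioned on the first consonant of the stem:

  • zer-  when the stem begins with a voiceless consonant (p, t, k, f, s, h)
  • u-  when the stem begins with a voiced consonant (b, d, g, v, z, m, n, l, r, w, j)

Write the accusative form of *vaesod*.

The first consonant of *vaesod* is /v/, which is voiced, so the prefix is u-, giving *uvaesod*.

uvaesod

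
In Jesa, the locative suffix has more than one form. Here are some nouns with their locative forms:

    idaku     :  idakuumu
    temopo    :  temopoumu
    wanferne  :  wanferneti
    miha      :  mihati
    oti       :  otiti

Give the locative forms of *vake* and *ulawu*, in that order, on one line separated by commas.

Looking at the last vowel of each stem: -umu when the last vowel of the stem is a rounded vowel (*idaku*, *temopo*); -ti when the last vowel of the stem is an unrounded vowel (*wanferne*, *miha*, *oti*).
*vake*: last vowel = /e/, an unrounded vowel → -ti → *vaketi*.
*ulawu* — last vowel /u/ (a rounded vowel) → -umu → *ulawuumu*.

vaketi, ulawuumu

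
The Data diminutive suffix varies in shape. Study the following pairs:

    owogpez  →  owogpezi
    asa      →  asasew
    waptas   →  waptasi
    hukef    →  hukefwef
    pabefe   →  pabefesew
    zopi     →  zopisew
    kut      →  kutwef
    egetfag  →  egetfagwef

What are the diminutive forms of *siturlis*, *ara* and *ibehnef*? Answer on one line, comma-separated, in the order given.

siturlisi, arasew, ibehnefwef

The suffix is conditioned by the final sound: -i when the stem ends in a sibilant (*owogpez*, *waptas*); -wef when the stem ends in a non-sibilant consonant (*hukef*, *kut*, *egetfag*); -sew when the stem ends in a vowel (*asa*, *pabefe*, *zopi*).
*siturlis* — final sound /s/ (a sibilant) → -i → *siturlisi*.
Since the final sound of *ara* is /a/ (a vowel), it takes -sew, giving *arasew*.
The final sound of *ibehnef* is /f/, which is a non-sibilant consonant, so the suffix is -wef, giving *ibehnefwef*.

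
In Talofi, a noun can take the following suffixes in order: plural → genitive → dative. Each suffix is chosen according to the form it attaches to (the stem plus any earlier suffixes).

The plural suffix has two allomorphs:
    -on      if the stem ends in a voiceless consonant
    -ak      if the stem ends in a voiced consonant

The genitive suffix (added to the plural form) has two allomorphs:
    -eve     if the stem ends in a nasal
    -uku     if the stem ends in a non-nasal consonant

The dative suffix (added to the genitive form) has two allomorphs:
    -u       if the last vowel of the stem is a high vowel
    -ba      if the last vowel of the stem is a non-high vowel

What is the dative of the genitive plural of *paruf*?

*paruf* — final consonant /f/ (voiceless) → -on → *parufon*.
The plural form *parufon*: final consonant = /n/, a nasal → -eve → *parufoneve*.
Since the last vowel of the genitive form *parufoneve* is /e/ (a non-high vowel), it takes -ba, giving *parufoneveba*.

parufoneveba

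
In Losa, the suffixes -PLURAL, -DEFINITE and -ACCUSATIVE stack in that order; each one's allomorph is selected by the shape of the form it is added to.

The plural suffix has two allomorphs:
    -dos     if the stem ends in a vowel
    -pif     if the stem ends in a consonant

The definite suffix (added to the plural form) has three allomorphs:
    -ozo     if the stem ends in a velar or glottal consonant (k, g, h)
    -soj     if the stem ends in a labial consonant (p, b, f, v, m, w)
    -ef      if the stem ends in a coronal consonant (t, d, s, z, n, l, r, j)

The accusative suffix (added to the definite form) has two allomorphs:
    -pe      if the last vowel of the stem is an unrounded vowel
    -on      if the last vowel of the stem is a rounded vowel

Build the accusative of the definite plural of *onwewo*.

onwewodosefpe

*onwewo* — final sound /o/ (a vowel) → -dos → *onwewodos*.
The plural form *onwewodos* — final consonant /s/ (coronal) → -ef → *onwewodosef*.
The definite form *onwewodosef* — last vowel /e/ (an unrounded vowel) → -pe → *onwewodosefpe*.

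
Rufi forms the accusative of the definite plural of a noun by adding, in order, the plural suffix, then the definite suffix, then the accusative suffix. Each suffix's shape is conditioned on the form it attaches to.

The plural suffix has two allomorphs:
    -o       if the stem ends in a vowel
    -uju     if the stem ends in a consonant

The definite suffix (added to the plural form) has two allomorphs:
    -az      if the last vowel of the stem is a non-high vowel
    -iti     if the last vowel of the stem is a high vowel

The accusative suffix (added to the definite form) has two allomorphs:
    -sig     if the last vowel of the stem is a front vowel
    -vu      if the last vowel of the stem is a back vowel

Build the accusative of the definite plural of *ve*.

*ve* — final sound /e/ (a vowel) → -o → *veo*.
Since the last vowel of the plural form *veo* is /o/ (a non-high vowel), it takes -az, giving *veoaz*.
The last vowel of the definite form *veoaz* is /a/, which is a back vowel, so the accusative suffix is -vu, giving *veoazvu*.

veoazvu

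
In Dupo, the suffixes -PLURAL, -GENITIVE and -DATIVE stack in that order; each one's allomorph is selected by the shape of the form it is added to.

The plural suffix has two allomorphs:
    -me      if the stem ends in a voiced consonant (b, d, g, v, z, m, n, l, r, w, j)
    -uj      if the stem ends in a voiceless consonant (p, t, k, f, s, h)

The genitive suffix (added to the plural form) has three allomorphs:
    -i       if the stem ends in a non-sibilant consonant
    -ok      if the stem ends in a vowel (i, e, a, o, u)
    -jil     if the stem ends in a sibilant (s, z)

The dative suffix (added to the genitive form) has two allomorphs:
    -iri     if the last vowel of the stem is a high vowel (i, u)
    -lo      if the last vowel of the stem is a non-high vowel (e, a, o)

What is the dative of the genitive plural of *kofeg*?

Since the final consonant of *kofeg* is /g/ (voiced), it takes -me, giving *kofegme*.
The plural form *kofegme* — final sound /e/ (a vowel) → -ok → *kofegmeok*.
The genitive form *kofegmeok*: last vowel = /o/, a non-high vowel → -lo → *kofegmeoklo*.

kofegmeoklo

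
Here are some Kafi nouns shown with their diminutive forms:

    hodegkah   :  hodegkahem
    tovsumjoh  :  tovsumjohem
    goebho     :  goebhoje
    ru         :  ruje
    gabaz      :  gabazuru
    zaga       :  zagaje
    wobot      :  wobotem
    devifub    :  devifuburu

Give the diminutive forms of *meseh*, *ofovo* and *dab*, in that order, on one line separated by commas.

mesehem, ofovoje, daburu

The pattern is voicing of the final sound: -em when the stem ends in a voiceless consonant (*hodegkah*, *tovsumjoh*, *wobot*); -uru when the stem ends in a voiced consonant (*gabaz*, *devifub*); -je when the stem ends in a vowel (*goebho*, *ru*, *zaga*).
*meseh* — final sound /h/ (a voiceless consonant) → -em → *mesehem*.
The final sound of *ofovo* is /o/, which is a vowel, so the suffix is -je, giving *ofovoje*.
*dab* — final sound /b/ (a voiced consonant) → -uru → *daburu*.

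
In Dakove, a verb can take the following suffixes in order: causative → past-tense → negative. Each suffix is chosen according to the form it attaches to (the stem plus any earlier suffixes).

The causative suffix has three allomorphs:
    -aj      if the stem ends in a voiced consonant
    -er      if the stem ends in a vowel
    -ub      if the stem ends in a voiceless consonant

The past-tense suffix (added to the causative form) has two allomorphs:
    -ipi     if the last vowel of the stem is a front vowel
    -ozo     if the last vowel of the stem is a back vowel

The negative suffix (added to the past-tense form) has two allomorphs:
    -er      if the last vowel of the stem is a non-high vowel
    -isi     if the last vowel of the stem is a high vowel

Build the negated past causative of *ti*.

*ti* — final sound /i/ (a vowel) → -er → *tier*.
The causative form *tier* — last vowel /e/ (a front vowel) → -ipi → *tieripi*.
Since the last vowel of the past-tense form *tieripi* is /i/ (a high vowel), it takes -isi, giving *tieripiisi*.

tieripiisi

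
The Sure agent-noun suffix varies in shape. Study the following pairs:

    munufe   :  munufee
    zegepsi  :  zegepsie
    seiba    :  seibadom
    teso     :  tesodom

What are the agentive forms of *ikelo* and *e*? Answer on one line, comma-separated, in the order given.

ikelodom, ee

The suffix is conditioned by the last vowel: -e when the last vowel of the stem is a front vowel (*munufe*, *zegepsi*); -dom when the last vowel of the stem is a back vowel (*seiba*, *teso*).
*ikelo*: last vowel = /o/, a back vowel → -dom → *ikelodom*.
Since the last vowel of *e* is /e/ (a front vowel), it takes -e, giving *ee*.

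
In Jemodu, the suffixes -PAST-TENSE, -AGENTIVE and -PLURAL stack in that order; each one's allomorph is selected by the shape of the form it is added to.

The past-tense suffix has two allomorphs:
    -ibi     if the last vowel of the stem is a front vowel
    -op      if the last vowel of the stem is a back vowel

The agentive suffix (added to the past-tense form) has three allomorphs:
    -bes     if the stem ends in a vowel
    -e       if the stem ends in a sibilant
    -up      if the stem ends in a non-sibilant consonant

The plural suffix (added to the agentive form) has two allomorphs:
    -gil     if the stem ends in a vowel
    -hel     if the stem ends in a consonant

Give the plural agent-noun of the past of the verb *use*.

useibibeshel

Since the last vowel of *use* is /e/ (a front vowel), it takes -ibi, giving *useibi*.
The past-tense form *useibi*: final sound = /i/, a vowel → -bes → *useibibes*.
The agentive form *useibibes* — final sound /s/ (a consonant) → -hel → *useibibeshel*.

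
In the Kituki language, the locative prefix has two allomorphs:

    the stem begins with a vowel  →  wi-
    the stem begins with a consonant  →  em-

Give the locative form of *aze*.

*aze* — first sound /a/ (a vowel) → wi- → *wiaze*.

wiaze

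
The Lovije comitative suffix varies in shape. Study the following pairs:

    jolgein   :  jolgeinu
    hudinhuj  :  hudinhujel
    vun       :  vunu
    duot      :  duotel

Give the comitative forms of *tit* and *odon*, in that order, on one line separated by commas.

titel, odonu

The alternation tracks the final consonant of the stem — -u when the stem ends in a nasal (*jolgein*, *vun*); -el when the stem ends in a non-nasal consonant (*hudinhuj*, *duot*).
*tit* — final consonant /t/ (non-nasal) → -el → *titel*.
*odon*: final consonant = /n/, a nasal → -u → *odonu*.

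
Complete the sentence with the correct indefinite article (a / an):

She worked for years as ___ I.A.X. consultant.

an

The indefinite article is chosen by the initial *sound* of the following word, not its spelling.
The initialism *I.A.X.* is read letter by letter; the first letter, I, is pronounced /aɪ/, which begins with a vowel sound.
So the article is *an*: She worked for years as an I.A.X. consultant.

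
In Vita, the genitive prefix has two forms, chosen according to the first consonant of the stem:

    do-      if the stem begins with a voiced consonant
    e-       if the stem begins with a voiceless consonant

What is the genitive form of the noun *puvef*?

*puvef* — first consonant /p/ (voiceless) → e- → *epuvef*.

epuvef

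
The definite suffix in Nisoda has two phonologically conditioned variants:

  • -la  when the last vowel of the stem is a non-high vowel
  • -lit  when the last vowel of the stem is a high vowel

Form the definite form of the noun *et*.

etla

*et*: last vowel = /e/, a non-high vowel → -la → *etla*.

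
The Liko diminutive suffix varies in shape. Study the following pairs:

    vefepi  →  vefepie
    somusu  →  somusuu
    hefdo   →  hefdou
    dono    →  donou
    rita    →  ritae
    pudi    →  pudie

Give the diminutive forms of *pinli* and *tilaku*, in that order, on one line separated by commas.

The pattern is rounding harmony: -u when the last vowel of the stem is a rounded vowel (*somusu*, *hefdo*, *dono*); -e when the last vowel of the stem is an unrounded vowel (*vefepi*, *rita*, *pudi*).
*pinli* — last vowel /i/ (an unrounded vowel) → -e → *pinlie*.
The last vowel of *tilaku* is /u/, which is a rounded vowel, so the suffix is -u, giving *tilakuu*.

pinlie, tilakuu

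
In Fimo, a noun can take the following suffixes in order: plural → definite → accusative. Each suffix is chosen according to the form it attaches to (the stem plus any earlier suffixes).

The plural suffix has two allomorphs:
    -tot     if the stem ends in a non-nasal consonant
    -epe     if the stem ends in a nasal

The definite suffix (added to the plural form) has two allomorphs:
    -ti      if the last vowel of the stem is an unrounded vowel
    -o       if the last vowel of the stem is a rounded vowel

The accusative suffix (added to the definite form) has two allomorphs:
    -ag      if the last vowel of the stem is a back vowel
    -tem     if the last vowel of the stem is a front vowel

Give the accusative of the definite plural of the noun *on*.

*on* — final consonant /n/ (a nasal) → -epe → *onepe*.
The plural form *onepe*: last vowel = /e/, an unrounded vowel → -ti → *onepeti*.
Since the last vowel of the definite form *onepeti* is /i/ (a front vowel), it takes -tem, giving *onepetitem*.

onepetitem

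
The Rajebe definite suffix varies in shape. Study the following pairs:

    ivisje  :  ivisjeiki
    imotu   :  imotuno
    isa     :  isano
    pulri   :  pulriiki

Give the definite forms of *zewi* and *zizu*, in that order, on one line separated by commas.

The suffix is conditioned by the last vowel: -iki when the last vowel of the stem is a front vowel (*ivisje*, *pulri*); -no when the last vowel of the stem is a back vowel (*imotu*, *isa*).
*zewi*: last vowel = /i/, a front vowel → -iki → *zewiiki*.
The last vowel of *zizu* is /u/, which is a back vowel, so the suffix is -no, giving *zizuno*.

zewiiki, zizuno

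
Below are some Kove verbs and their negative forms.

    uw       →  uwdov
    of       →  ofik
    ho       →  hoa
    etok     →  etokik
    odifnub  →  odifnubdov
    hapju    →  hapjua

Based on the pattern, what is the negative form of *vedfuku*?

The suffix is conditioned by the final sound: -ik when the stem ends in a voiceless consonant (*of*, *etok*); -dov when the stem ends in a voiced consonant (*uw*, *odifnub*); -a when the stem ends in a vowel (*ho*, *hapju*).
*vedfuku*: final sound = /u/, a vowel → -a → *vedfukua*.

vedfukua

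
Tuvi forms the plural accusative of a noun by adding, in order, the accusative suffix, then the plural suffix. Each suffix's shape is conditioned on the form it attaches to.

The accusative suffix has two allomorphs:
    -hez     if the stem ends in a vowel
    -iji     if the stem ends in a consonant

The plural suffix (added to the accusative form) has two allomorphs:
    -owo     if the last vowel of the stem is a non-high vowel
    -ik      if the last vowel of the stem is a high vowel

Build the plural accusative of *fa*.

The final sound of *fa* is /a/, which is a vowel, so the accusative suffix is -hez, giving *fahez*.
Since the last vowel of the accusative form *fahez* is /e/ (a non-high vowel), it takes -owo, giving *fahezowo*.

fahezowo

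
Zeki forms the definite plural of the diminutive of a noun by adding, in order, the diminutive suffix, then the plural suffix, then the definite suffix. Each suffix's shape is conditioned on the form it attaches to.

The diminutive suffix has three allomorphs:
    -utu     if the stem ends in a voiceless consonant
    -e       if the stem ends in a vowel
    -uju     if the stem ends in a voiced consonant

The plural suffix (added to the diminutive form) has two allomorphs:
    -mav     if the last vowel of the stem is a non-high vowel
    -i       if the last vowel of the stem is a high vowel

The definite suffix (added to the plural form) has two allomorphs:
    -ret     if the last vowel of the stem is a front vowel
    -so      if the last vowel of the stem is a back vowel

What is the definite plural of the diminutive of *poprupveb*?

The final sound of *poprupveb* is /b/, which is a voiced consonant, so the diminutive suffix is -uju, giving *poprupvebuju*.
The diminutive form *poprupvebuju* — last vowel /u/ (a high vowel) → -i → *poprupvebujui*.
The plural form *poprupvebujui*: last vowel = /i/, a front vowel → -ret → *poprupvebujuiret*.

poprupvebujuiret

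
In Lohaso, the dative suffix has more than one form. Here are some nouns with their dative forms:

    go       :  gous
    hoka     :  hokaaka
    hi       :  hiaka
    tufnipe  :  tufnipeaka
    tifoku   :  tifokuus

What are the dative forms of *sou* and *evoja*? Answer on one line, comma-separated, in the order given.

souus, evojaaka

The pattern is rounding harmony: -us when the last vowel of the stem is a rounded vowel (*go*, *tifoku*); -aka when the last vowel of the stem is an unrounded vowel (*hoka*, *hi*, *tufnipe*).
The last vowel of *sou* is /u/, which is a rounded vowel, so the suffix is -us, giving *souus*.
*evoja*: last vowel = /a/, an unrounded vowel → -aka → *evojaaka*.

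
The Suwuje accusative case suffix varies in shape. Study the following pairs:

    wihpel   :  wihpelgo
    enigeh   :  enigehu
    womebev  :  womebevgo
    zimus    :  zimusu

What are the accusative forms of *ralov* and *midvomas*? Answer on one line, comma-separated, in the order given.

ralovgo, midvomasu

The pattern is voicing of the final consonant: -u when the stem ends in a voiceless consonant (*enigeh*, *zimus*); -go when the stem ends in a voiced consonant (*wihpel*, *womebev*).
The final consonant of *ralov* is /v/, which is voiced, so the suffix is -go, giving *ralovgo*.
*midvomas* — final consonant /s/ (voiceless) → -u → *midvomasu*.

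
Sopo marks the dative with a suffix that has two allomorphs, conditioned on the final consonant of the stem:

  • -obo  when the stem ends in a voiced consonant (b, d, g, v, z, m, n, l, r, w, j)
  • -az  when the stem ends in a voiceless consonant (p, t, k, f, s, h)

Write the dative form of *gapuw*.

The final consonant of *gapuw* is /w/, which is voiced, so the suffix is -obo, giving *gapuwobo*.

gapuwobo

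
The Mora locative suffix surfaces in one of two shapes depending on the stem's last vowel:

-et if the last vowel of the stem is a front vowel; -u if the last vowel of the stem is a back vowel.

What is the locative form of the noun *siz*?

sizet

*siz*: last vowel = /i/, a front vowel → -et → *sizet*.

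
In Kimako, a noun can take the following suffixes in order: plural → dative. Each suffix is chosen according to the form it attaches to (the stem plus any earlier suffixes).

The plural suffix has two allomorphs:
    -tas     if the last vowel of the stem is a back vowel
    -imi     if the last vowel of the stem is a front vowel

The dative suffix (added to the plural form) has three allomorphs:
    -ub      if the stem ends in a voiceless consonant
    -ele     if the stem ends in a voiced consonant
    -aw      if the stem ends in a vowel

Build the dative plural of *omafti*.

omaftiimiaw

The last vowel of *omafti* is /i/, which is a front vowel, so the plural suffix is -imi, giving *omaftiimi*.
The plural form *omaftiimi* — final sound /i/ (a vowel) → -aw → *omaftiimiaw*.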